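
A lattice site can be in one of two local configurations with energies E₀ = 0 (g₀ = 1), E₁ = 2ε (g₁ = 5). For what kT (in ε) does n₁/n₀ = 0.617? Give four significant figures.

0.9559 ε

n₁/n₀ = (g₁/g₀) exp[−(E₁−E₀)/kT] = 0.617.
⇒ (E₁−E₀)/kT = ln((5/1)/0.617) = ln(8.10373) = 2.09232.
kT = 2ε / 2.09232 = 0.9559 ε.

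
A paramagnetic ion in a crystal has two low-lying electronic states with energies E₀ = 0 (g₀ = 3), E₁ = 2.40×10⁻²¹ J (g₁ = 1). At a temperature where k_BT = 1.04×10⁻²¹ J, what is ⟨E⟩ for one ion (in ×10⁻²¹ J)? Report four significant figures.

0.07704 ×10⁻²¹ J

Eᵢ/kT = 0, 2.30769.
Z = Σ gᵢe^(−Eᵢ/kT) = 3·e^(−0) + 1·e^(−2.30769) = 3.00000 + 0.0994908 = 3.09949.
⟨E⟩ = Σ Eᵢ gᵢe^(−Eᵢ/kT) / Z = (0·3.00000 + 2.40·0.0994908) / 3.09949 = 0.07704 ×10⁻²¹ J.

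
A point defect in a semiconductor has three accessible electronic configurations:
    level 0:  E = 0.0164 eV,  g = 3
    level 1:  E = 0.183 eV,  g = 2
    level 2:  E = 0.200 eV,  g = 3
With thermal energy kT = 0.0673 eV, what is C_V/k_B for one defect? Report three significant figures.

Eᵢ/kT = 0.24368, 2.7192, 2.9718.
Z = Σ gᵢe^(−Eᵢ/kT) = 3·e^(−0.24368) + 2·e^(−2.7192) + 3·e^(−2.9718) = 2.3512 + 0.13185 + 0.15363 = 2.6367.
⟨E⟩ = 0.035428 eV, ⟨E²⟩ = 0.0042451 eV².
C_V/k_B = (⟨E²⟩ − ⟨E⟩²)/(kT)² = (0.0042451 − 0.0012551)/0.0045293 = 0.660.

0.660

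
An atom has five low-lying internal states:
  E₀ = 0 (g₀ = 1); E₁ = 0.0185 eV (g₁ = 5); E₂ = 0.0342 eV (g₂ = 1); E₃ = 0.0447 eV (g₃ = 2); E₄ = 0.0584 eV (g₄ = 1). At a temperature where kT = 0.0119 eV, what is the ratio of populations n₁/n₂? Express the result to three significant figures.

18.7

n₁/n₂ = (g₁/g₂) exp[−(E₁−E₂)/kT] = (5/1) × exp(−(-0.0157 eV)/(0.0119 eV)) = (5/1) × exp(1.3193) = 18.7.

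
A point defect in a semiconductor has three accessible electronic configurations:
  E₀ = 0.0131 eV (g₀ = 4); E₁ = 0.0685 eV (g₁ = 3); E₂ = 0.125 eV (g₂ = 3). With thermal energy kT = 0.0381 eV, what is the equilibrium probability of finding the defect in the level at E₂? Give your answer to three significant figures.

Eᵢ/kT = 0.34383, 1.7979, 3.2808.
Z = Σ gᵢe^(−Eᵢ/kT) = 4·e^(−0.34383) + 3·e^(−1.7979) + 3·e^(−3.2808) = 2.8362 + 0.49694 + 0.11279 = 3.4459.
P₂ = g₂ e^(−E₂/kT) / Z = 0.11279/3.4459 = 0.0327.

0.0327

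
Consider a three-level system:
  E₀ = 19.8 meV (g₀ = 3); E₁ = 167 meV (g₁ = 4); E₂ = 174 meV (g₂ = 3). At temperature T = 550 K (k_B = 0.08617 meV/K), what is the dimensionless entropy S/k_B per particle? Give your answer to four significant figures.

k_BT = 0.08617 × 550 K = 47.3935 meV.
Eᵢ/kT = 0.417779, 3.52369, 3.67139.
Z = Σ gᵢe^(−Eᵢ/kT) = 3·e^(−0.417779) + 4·e^(−3.52369) + 3·e^(−3.67139) = 1.97552 + 0.117962 + 0.0763232 = 2.16981.
⟨E⟩ = Σ EᵢPᵢ = 33.2265 meV.
S/k_B = ln Z + ⟨E⟩/kT = ln(2.16981) + 33.2265/47.3935 = 0.774640 + 0.701077 = 1.476.

1.476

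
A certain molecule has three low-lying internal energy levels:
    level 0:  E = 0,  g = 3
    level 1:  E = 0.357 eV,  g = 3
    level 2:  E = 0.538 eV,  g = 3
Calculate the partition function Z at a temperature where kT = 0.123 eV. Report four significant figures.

Z = 3.202

Eᵢ/kT = 0, 2.90244, 4.37398.
Z = Σ gᵢe^(−Eᵢ/kT) = 3·e^(−0) + 3·e^(−2.90244) + 3·e^(−4.37398) = 3.00000 + 0.164667 + 0.0378030 = 3.20247.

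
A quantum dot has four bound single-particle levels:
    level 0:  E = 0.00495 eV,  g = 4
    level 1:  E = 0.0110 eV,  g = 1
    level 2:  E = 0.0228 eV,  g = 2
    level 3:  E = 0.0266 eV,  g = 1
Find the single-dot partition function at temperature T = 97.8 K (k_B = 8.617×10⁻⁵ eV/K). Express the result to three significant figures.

k_BT = 8.617×10⁻⁵ × 97.8 K = 0.0084274 eV.
Eᵢ/kT = 0.58737, 1.3053, 2.7055, 3.1564.
Z = Σ gᵢe^(−Eᵢ/kT) = 4·e^(−0.58737) + 1·e^(−1.3053) + 2·e^(−2.7055) + 1·e^(−3.1564) = 2.2231 + 0.27109 + 0.13367 + 0.042579 = 2.6704.

Z = 2.67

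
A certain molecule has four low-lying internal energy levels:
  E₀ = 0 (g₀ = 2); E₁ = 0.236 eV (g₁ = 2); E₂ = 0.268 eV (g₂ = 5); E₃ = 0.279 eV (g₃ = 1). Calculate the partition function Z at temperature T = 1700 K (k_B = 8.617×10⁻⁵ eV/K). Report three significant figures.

Z = 3.35

k_BT = 8.617×10⁻⁵ × 1700 K = 0.14649 eV.
Eᵢ/kT = 0, 1.6110, 1.8295, 1.9046.
Z = Σ gᵢe^(−Eᵢ/kT) = 2·e^(−0) + 2·e^(−1.6110) + 5·e^(−1.8295) + 1·e^(−1.9046) = 2.0000 + 0.39938 + 0.80247 + 0.14888 = 3.3507.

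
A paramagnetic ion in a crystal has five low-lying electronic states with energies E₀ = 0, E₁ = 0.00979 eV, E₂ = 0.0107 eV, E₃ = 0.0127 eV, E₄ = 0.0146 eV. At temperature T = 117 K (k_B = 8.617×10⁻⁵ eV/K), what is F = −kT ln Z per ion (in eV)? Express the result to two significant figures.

k_BT = 8.617×10⁻⁵ × 117 K = 0.01008 eV.
Eᵢ/kT = 0, 0.9712, 1.062, 1.260, 1.448.
Z = Σ e^(−Eᵢ/kT) = e^(−0) + e^(−0.9712) + e^(−1.062) + e^(−1.260) + e^(−1.448) = 1.000 + 0.3786 + 0.3458 + 0.2837 + 0.2350 = 2.243.
F = −kT ln Z = −0.01008 × ln(2.243) = −0.01008 × 0.8078 = -0.0081 eV.

-0.0081 eV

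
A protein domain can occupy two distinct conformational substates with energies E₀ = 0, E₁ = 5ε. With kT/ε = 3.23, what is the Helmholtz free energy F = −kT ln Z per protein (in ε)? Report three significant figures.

-0.623 ε

Eᵢ/kT = 0, 1.5480.
Z = Σ e^(−Eᵢ/kT) = e^(−0) + e^(−1.5480) = 1.0000 + 0.21267 = 1.2127.
F = −kT ln Z = −3.23 × ln(1.2127) = −3.23 × 0.19285 = -0.623 ε.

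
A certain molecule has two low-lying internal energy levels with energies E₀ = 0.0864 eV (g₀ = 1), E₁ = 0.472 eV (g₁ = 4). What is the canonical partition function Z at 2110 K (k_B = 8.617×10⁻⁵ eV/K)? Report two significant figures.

Z = 0.92

k_BT = 8.617×10⁻⁵ × 2110 K = 0.1818 eV.
Eᵢ/kT = 0.4752, 2.596.
Z = Σ gᵢe^(−Eᵢ/kT) = 1·e^(−0.4752) + 4·e^(−2.596) = 0.6218 + 0.2983 = 0.9201.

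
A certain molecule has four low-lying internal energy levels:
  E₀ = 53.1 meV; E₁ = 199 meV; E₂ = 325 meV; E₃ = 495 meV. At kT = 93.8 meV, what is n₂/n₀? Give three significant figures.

0.0551

n₂/n₀ = exp[−(E₂−E₀)/kT] = exp(−(271.9 meV)/(93.8 meV)) = exp(-2.8987) = 0.0551.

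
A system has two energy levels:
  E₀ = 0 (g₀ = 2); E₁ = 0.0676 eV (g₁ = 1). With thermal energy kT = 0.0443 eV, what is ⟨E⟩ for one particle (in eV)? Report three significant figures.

Eᵢ/kT = 0, 1.5260.
Z = Σ gᵢe^(−Eᵢ/kT) = 2·e^(−0) + 1·e^(−1.5260) = 2.0000 + 0.21740 = 2.2174.
⟨E⟩ = Σ Eᵢ gᵢe^(−Eᵢ/kT) / Z = (0·2.0000 + 0.0676·0.21740) / 2.2174 = 0.00663 eV.

0.00663 eV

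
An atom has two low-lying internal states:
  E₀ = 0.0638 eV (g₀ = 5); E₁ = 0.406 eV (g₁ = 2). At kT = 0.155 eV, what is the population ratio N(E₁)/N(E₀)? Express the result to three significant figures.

0.0440

n₁/n₀ = (g₁/g₀) exp[−(E₁−E₀)/kT] = (2/5) × exp(−(0.3422 eV)/(0.155 eV)) = (2/5) × exp(-2.2077) = 0.0440.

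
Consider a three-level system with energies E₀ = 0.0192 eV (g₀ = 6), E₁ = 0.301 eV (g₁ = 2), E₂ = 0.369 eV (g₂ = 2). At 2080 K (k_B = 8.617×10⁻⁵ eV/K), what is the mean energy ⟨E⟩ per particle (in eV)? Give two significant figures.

0.051 eV

k_BT = 8.617×10⁻⁵ × 2080 K = 0.1792 eV.
Eᵢ/kT = 0.1071, 1.680, 2.059.
Z = Σ gᵢe^(−Eᵢ/kT) = 6·e^(−0.1071) + 2·e^(−1.680) + 2·e^(−2.059) = 5.391 + 0.3727 + 0.2552 = 6.019.
⟨E⟩ = Σ Eᵢ gᵢe^(−Eᵢ/kT) / Z = (0.0192·5.391 + 0.301·0.3727 + 0.369·0.2552) / 6.019 = 0.051 eV.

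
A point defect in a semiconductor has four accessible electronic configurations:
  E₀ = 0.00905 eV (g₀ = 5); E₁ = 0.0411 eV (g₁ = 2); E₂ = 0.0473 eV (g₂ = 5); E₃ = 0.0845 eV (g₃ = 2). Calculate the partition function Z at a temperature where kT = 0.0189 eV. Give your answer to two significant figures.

Eᵢ/kT = 0.4788, 2.175, 2.503, 4.471.
Z = Σ gᵢe^(−Eᵢ/kT) = 5·e^(−0.4788) + 2·e^(−2.175) + 5·e^(−2.503) + 2·e^(−4.471) = 3.098 + 0.2272 + 0.4092 + 0.02287 = 3.757.

Z = 3.8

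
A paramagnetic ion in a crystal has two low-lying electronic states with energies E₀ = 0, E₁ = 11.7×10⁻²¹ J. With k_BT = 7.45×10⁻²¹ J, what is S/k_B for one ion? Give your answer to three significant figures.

0.459

Eᵢ/kT = 0, 1.5705.
Z = Σ e^(−Eᵢ/kT) = e^(−0) + e^(−1.5705) = 1.0000 + 0.20794 = 1.2079.
⟨E⟩ = Σ EᵢPᵢ = 2.0142 ×10⁻²¹ J.
S/k_B = ln Z + ⟨E⟩/kT = ln(1.2079) + 2.0142/7.45 = 0.18888 + 0.27036 = 0.459.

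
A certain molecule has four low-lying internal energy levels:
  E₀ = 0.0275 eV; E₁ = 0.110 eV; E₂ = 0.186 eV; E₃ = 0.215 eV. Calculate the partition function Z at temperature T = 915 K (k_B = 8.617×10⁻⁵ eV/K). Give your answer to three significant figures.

k_BT = 8.617×10⁻⁵ × 915 K = 0.078846 eV.
Eᵢ/kT = 0.34878, 1.3951, 2.3590, 2.7268.
Z = Σ e^(−Eᵢ/kT) = e^(−0.34878) + e^(−1.3951) + e^(−2.3590) + e^(−2.7268) = 0.70555 + 0.24781 + 0.094515 + 0.065428 = 1.1133.

Z = 1.11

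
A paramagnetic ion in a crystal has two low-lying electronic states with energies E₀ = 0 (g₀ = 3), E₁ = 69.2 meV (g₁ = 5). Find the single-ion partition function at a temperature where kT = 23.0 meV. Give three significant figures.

Z = 3.25

Eᵢ/kT = 0, 3.0087.
Z = Σ gᵢe^(−Eᵢ/kT) = 3·e^(−0) + 5·e^(−3.0087) = 3.0000 + 0.24678 = 3.2468.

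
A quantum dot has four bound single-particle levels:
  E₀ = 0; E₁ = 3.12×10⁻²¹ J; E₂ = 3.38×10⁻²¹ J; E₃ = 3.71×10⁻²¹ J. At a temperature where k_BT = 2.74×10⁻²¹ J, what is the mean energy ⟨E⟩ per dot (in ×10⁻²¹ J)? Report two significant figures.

Eᵢ/kT = 0, 1.139, 1.234, 1.354.
Z = Σ e^(−Eᵢ/kT) = e^(−0) + e^(−1.139) + e^(−1.234) + e^(−1.354) = 1.000 + 0.3201 + 0.2911 + 0.2582 = 1.869.
⟨E⟩ = Σ Eᵢ e^(−Eᵢ/kT) / Z = (0·1.000 + 3.12·0.3201 + 3.38·0.2911 + 3.71·0.2582) / 1.869 = 1.6 ×10⁻²¹ J.

1.6 ×10⁻²¹ J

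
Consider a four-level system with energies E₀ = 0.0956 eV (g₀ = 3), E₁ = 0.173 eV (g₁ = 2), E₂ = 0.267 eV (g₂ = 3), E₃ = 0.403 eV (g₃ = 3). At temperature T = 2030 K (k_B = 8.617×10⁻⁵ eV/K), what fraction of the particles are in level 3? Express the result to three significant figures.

0.0873

k_BT = 8.617×10⁻⁵ × 2030 K = 0.17493 eV.
Eᵢ/kT = 0.54650, 0.98897, 1.5263, 2.3038.
Z = Σ gᵢe^(−Eᵢ/kT) = 3·e^(−0.54650) + 2·e^(−0.98897) + 3·e^(−1.5263) + 3·e^(−2.3038) = 1.7369 + 0.74392 + 0.65201 + 0.29964 = 3.4325.
P₃ = g₃ e^(−E₃/kT) / Z = 0.29964/3.4325 = 0.0873.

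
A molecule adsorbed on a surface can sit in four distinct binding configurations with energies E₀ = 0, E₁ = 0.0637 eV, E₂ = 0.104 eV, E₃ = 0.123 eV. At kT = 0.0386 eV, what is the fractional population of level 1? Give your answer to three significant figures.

Eᵢ/kT = 0, 1.6503, 2.6943, 3.1865.
Z = Σ e^(−Eᵢ/kT) = e^(−0) + e^(−1.6503) + e^(−2.6943) + e^(−3.1865) = 1.0000 + 0.19199 + 0.067590 + 0.041316 = 1.3009.
P₁ = e^(−E₁/kT) / Z = 0.19199/1.3009 = 0.148.

0.148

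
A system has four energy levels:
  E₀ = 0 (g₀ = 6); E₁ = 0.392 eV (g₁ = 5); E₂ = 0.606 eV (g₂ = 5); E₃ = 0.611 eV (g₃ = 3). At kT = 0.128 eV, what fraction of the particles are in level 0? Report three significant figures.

Eᵢ/kT = 0, 3.0625, 4.7344, 4.7734.
Z = Σ gᵢe^(−Eᵢ/kT) = 6·e^(−0) + 5·e^(−3.0625) + 5·e^(−4.7344) + 3·e^(−4.7734) = 6.0000 + 0.23385 + 0.043939 + 0.025355 = 6.3031.
P₀ = g₀ e^(−E₀/kT) / Z = 6.0000/6.3031 = 0.952.

0.952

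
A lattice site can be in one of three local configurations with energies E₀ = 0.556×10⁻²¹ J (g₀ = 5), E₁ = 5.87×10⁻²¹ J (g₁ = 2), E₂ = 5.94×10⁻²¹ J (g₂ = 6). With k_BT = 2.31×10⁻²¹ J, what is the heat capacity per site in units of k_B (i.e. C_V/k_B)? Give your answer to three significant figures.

0.632

Eᵢ/kT = 0.24069, 2.5411, 2.5714.
Z = Σ gᵢe^(−Eᵢ/kT) = 5·e^(−0.24069) + 2·e^(−2.5411) + 6·e^(−2.5714) = 3.9304 + 0.15756 + 0.45857 = 4.5465.
⟨E⟩ = 1.2832, ⟨E²⟩ = 5.0201.
C_V/k_B = (⟨E²⟩ − ⟨E⟩²)/(kT)² = (5.0201 − 1.6466)/5.3361 = 0.632.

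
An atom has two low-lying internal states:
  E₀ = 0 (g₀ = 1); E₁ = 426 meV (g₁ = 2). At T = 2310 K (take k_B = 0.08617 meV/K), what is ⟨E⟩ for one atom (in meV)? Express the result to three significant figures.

k_BT = 0.08617 × 2310 K = 199.05 meV.
Eᵢ/kT = 0, 2.1402.
Z = Σ gᵢe^(−Eᵢ/kT) = 1·e^(−0) + 2·e^(−2.1402) = 1.0000 + 0.23526 = 1.2353.
⟨E⟩ = Σ Eᵢ gᵢe^(−Eᵢ/kT) / Z = (0·1.0000 + 426·0.23526) / 1.2353 = 81.1 meV.

81.1 meV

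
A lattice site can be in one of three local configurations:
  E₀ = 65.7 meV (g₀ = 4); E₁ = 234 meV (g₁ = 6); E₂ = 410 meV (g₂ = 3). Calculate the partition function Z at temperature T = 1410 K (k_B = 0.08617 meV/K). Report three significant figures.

k_BT = 0.08617 × 1410 K = 121.50 meV.
Eᵢ/kT = 0.54074, 1.9259, 3.3745.
Z = Σ gᵢe^(−Eᵢ/kT) = 4·e^(−0.54074) + 6·e^(−1.9259) + 3·e^(−3.3745) = 2.3293 + 0.87447 + 0.10271 = 3.3065.

Z = 3.31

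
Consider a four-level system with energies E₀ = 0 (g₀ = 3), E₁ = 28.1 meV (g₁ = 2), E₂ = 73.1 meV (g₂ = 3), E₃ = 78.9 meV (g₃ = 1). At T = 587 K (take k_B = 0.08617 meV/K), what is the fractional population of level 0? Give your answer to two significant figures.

k_BT = 0.08617 × 587 K = 50.58 meV.
Eᵢ/kT = 0, 0.5556, 1.445, 1.560.
Z = Σ gᵢe^(−Eᵢ/kT) = 3·e^(−0) + 2·e^(−0.5556) + 3·e^(−1.445) + 1·e^(−1.560) = 3.000 + 1.147 + 0.7072 + 0.2101 = 5.064.
P₀ = g₀ e^(−E₀/kT) / Z = 3.000/5.064 = 0.59.

0.59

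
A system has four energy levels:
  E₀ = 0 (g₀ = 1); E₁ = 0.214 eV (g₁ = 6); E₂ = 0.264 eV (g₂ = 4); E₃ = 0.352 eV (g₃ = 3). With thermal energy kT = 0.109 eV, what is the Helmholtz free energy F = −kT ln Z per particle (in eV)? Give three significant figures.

-0.0915 eV

Eᵢ/kT = 0, 1.9633, 2.4220, 3.2294.
Z = Σ gᵢe^(−Eᵢ/kT) = 1·e^(−0) + 6·e^(−1.9633) + 4·e^(−2.4220) + 3·e^(−3.2294) = 1.0000 + 0.84237 + 0.35498 + 0.11874 = 2.3161.
F = −kT ln Z = −0.109 × ln(2.3161) = −0.109 × 0.83988 = -0.0915 eV.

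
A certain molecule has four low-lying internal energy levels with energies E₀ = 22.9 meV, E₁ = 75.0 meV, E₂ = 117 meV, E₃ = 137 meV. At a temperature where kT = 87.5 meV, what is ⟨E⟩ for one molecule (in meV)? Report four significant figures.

Eᵢ/kT = 0.261714, 0.857143, 1.33714, 1.56571.
Z = Σ e^(−Eᵢ/kT) = e^(−0.261714) + e^(−0.857143) + e^(−1.33714) + e^(−1.56571) = 0.769731 + 0.424373 + 0.262596 + 0.208940 = 1.66564.
⟨E⟩ = Σ Eᵢ e^(−Eᵢ/kT) / Z = (22.9·0.769731 + 75.0·0.424373 + 117·0.262596 + 137·0.208940) / 1.66564 = 65.32 meV.

65.32 meV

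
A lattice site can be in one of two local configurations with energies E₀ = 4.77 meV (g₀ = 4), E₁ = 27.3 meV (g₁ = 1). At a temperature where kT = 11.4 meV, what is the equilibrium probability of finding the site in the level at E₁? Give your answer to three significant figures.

Eᵢ/kT = 0.41842, 2.3947.
Z = Σ gᵢe^(−Eᵢ/kT) = 4·e^(−0.41842) + 1·e^(−2.3947) = 2.6323 + 0.091200 = 2.7235.
P₁ = g₁ e^(−E₁/kT) / Z = 0.091200/2.7235 = 0.0335.

0.0335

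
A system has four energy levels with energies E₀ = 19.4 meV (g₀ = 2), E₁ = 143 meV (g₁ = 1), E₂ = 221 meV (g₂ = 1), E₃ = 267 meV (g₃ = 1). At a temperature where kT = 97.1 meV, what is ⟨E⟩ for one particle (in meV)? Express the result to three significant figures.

51.3 meV

Eᵢ/kT = 0.19979, 1.4727, 2.2760, 2.7497.
Z = Σ gᵢe^(−Eᵢ/kT) = 2·e^(−0.19979) + 1·e^(−1.4727) + 1·e^(−2.2760) + 1·e^(−2.7497) = 1.6378 + 0.22931 + 0.10269 + 0.063947 = 2.0337.
⟨E⟩ = Σ Eᵢ gᵢe^(−Eᵢ/kT) / Z = (19.4·1.6378 + 143·0.22931 + 221·0.10269 + 267·0.063947) / 2.0337 = 51.3 meV.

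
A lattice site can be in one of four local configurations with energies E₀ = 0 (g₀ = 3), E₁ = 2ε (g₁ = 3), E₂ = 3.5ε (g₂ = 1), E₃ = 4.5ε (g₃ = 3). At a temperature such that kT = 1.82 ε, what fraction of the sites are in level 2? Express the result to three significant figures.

0.0332

Eᵢ/kT = 0, 1.0989, 1.9231, 2.4725.
Z = Σ gᵢe^(−Eᵢ/kT) = 3·e^(−0) + 3·e^(−1.0989) + 1·e^(−1.9231) + 3·e^(−2.4725) = 3.0000 + 0.99971 + 0.14615 + 0.25312 = 4.3990.
P₂ = g₂ e^(−E₂/kT) / Z = 0.14615/4.3990 = 0.0332.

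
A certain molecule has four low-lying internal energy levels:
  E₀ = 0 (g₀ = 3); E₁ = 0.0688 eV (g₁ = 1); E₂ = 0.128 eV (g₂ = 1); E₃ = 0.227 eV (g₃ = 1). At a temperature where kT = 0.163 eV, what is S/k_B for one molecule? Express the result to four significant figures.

1.697

Eᵢ/kT = 0, 0.422086, 0.785276, 1.39264.
Z = Σ gᵢe^(−Eᵢ/kT) = 3·e^(−0) + 1·e^(−0.422086) + 1·e^(−0.785276) + 1·e^(−1.39264) = 3.00000 + 0.655678 + 0.455994 + 0.248419 = 4.36009.
⟨E⟩ = Σ EᵢPᵢ = 0.0366664 eV.
S/k_B = ln Z + ⟨E⟩/kT = ln(4.36009) + 0.0366664/0.163 = 1.47249 + 0.224947 = 1.697.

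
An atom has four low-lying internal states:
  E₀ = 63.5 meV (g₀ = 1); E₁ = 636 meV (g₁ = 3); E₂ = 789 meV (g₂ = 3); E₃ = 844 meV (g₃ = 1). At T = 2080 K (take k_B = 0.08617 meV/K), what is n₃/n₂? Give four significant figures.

k_BT = 0.08617 × 2080 K = 179.234 meV.
n₃/n₂ = (g₃/g₂) exp[−(E₃−E₂)/kT] = (1/3) × exp(−(55 meV)/(179.234 meV)) = (1/3) × exp(-0.306861) = 0.2453.

0.2453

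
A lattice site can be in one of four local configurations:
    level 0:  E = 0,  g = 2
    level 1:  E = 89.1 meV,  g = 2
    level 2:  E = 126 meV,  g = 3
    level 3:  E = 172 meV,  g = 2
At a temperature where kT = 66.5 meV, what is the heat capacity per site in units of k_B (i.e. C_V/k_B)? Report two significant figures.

Eᵢ/kT = 0, 1.340, 1.895, 2.586.
Z = Σ gᵢe^(−Eᵢ/kT) = 2·e^(−0) + 2·e^(−1.340) + 3·e^(−1.895) + 2·e^(−2.586) = 2.000 + 0.5237 + 0.4510 + 0.1506 = 3.125.
⟨E⟩ = 41.41 meV, ⟨E²⟩ = 5047 meV².
C_V/k_B = (⟨E²⟩ − ⟨E⟩²)/(kT)² = (5047 − 1715)/4422 = 0.75.

0.75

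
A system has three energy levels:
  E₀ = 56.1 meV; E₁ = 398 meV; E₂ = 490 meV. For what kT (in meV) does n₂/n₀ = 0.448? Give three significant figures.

n₂/n₀ = exp[−(E₂−E₀)/kT] = 0.448.
⇒ (E₂−E₀)/kT = ln(1/0.448) = ln(2.2321) = 0.80294.
kT = 433.9 meV / 0.80294 = 540 meV.

540 meV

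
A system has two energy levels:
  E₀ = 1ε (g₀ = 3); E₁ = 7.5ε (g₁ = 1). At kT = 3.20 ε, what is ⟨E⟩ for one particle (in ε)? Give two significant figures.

1.3 ε

Eᵢ/kT = 0.3125, 2.344.
Z = Σ gᵢe^(−Eᵢ/kT) = 3·e^(−0.3125) + 1·e^(−2.344) = 2.195 + 0.09594 = 2.291.
⟨E⟩ = Σ Eᵢ gᵢe^(−Eᵢ/kT) / Z = (1·2.195 + 7.5·0.09594) / 2.291 = 1.3 ε.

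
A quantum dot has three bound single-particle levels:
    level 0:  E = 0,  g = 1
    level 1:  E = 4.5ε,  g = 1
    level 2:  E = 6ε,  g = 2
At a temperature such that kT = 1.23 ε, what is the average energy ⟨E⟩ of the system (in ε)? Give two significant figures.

0.20 ε

Eᵢ/kT = 0, 3.659, 4.878.
Z = Σ gᵢe^(−Eᵢ/kT) = 1·e^(−0) + 1·e^(−3.659) + 2·e^(−4.878) = 1.000 + 0.02576 + 0.01522 = 1.041.
⟨E⟩ = Σ Eᵢ gᵢe^(−Eᵢ/kT) / Z = (0·1.000 + 4.5·0.02576 + 6·0.01522) / 1.041 = 0.20 ε.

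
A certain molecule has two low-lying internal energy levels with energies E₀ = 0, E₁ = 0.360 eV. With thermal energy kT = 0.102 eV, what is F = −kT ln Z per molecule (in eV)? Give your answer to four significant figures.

-0.002948 eV

Eᵢ/kT = 0, 3.52941.
Z = Σ e^(−Eᵢ/kT) = e^(−0) + e^(−3.52941) = 1.00000 + 0.0293222 = 1.02932.
F = −kT ln Z = −0.102 × ln(1.02932) = −0.102 × 0.0288984 = -0.002948 eV.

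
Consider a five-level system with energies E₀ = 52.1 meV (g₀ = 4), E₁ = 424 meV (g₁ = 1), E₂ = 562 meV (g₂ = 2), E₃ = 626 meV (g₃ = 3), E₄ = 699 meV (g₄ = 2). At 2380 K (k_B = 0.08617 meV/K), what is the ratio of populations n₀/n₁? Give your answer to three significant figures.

k_BT = 0.08617 × 2380 K = 205.08 meV.
n₀/n₁ = (g₀/g₁) exp[−(E₀−E₁)/kT] = (4/1) × exp(−(-371.9 meV)/(205.08 meV)) = (4/1) × exp(1.8134) = 24.5.

24.5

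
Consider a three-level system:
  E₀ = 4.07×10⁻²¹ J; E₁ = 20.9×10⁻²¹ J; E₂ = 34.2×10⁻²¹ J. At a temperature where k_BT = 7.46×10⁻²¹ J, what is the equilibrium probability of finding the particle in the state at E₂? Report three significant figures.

0.0157

Eᵢ/kT = 0.54558, 2.8016, 4.5845.
Z = Σ e^(−Eᵢ/kT) = e^(−0.54558) + e^(−2.8016) + e^(−4.5845) = 0.57951 + 0.060713 + 0.010209 = 0.65043.
P₂ = e^(−E₂/kT) / Z = 0.010209/0.65043 = 0.0157.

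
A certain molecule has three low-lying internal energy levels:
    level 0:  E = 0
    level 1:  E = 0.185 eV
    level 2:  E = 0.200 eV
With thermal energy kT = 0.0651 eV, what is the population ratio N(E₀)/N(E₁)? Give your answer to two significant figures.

n₀/n₁ = exp[−(E₀−E₁)/kT] = exp(−(-0.185 eV)/(0.0651 eV)) = exp(2.842) = 17.

17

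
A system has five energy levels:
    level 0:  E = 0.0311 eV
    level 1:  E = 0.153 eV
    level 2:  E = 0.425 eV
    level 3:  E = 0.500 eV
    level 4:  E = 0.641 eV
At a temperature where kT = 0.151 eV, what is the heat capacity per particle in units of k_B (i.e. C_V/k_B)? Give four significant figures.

Eᵢ/kT = 0.205960, 1.01325, 2.81457, 3.31126, 4.24503.
Z = Σ e^(−Eᵢ/kT) = e^(−0.205960) + e^(−1.01325) + e^(−2.81457) + e^(−3.31126) + e^(−4.24503) = 0.813866 + 0.363037 + 0.0599305 + 0.0364702 + 0.0143353 = 1.28764.
⟨E⟩ = 0.103872 eV, ⟨E²⟩ = 0.0272732 eV².
C_V/k_B = (⟨E²⟩ − ⟨E⟩²)/(kT)² = (0.0272732 − 0.0107894)/0.0228010 = 0.7229.

0.7229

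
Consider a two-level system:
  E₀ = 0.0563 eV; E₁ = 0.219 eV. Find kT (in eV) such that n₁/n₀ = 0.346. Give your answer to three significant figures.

n₁/n₀ = exp[−(E₁−E₀)/kT] = 0.346.
⇒ (E₁−E₀)/kT = ln(1/0.346) = ln(2.8902) = 1.0613.
kT = 0.1627 eV / 1.0613 = 0.153 eV.

0.153 eV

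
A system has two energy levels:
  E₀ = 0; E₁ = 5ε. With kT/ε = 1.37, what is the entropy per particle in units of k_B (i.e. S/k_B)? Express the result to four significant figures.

Eᵢ/kT = 0, 3.64964.
Z = Σ e^(−Eᵢ/kT) = e^(−0) + e^(−3.64964) = 1.00000 + 0.0260005 = 1.02600.
⟨E⟩ = Σ EᵢPᵢ = 0.126708 ε.
S/k_B = ln Z + ⟨E⟩/kT = ln(1.02600) + 0.126708/1.37 = 0.0256677 + 0.0924876 = 0.1182.

0.1182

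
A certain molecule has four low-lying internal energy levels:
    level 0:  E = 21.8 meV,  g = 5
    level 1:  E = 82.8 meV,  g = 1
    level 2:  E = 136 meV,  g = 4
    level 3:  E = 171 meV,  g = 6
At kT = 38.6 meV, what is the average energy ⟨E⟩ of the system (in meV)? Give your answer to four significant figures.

Eᵢ/kT = 0.564767, 2.14508, 3.52332, 4.43005.
Z = Σ gᵢe^(−Eᵢ/kT) = 5·e^(−0.564767) + 1·e^(−2.14508) + 4·e^(−3.52332) + 6·e^(−4.43005) = 2.84246 + 0.117059 + 0.118005 + 0.0714834 = 3.14901.
⟨E⟩ = Σ Eᵢ gᵢe^(−Eᵢ/kT) / Z = (21.8·2.84246 + 82.8·0.117059 + 136·0.118005 + 171·0.0714834) / 3.14901 = 31.73 meV.

31.73 meV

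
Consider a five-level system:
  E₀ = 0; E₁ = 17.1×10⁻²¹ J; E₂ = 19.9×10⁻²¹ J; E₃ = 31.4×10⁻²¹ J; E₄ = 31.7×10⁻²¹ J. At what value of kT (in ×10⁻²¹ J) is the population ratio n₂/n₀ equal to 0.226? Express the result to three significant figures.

13.4 ×10⁻²¹ J

n₂/n₀ = exp[−(E₂−E₀)/kT] = 0.226.
⇒ (E₂−E₀)/kT = ln(1/0.226) = ln(4.4248) = 1.4872.
kT = 19.9 ×10⁻²¹ J / 1.4872 = 13.4 ×10⁻²¹ J.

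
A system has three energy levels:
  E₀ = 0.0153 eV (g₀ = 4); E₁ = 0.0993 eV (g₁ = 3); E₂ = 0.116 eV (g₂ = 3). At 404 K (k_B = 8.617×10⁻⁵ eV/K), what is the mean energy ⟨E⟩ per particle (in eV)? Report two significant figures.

k_BT = 8.617×10⁻⁵ × 404 K = 0.03481 eV.
Eᵢ/kT = 0.4395, 2.853, 3.332.
Z = Σ gᵢe^(−Eᵢ/kT) = 4·e^(−0.4395) + 3·e^(−2.853) + 3·e^(−3.332) = 2.577 + 0.1730 + 0.1072 = 2.857.
⟨E⟩ = Σ Eᵢ gᵢe^(−Eᵢ/kT) / Z = (0.0153·2.577 + 0.0993·0.1730 + 0.116·0.1072) / 2.857 = 0.024 eV.

0.024 eV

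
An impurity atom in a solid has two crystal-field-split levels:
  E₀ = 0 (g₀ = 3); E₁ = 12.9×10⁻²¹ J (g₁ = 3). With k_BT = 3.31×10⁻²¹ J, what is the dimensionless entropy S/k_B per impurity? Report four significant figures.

Eᵢ/kT = 0, 3.89728.
Z = Σ gᵢe^(−Eᵢ/kT) = 3·e^(−0) + 3·e^(−3.89728) = 3.00000 + 0.0608911 = 3.06089.
⟨E⟩ = Σ EᵢPᵢ = 0.256623 ×10⁻²¹ J.
S/k_B = ln Z + ⟨E⟩/kT = ln(3.06089) + 0.256623/3.31 = 1.11871 + 0.0775296 = 1.196.

1.196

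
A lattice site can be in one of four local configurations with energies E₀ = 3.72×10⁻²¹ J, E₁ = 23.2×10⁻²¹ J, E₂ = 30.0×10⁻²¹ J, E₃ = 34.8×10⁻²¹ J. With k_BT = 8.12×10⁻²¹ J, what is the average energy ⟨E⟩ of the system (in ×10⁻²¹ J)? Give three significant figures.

6.74 ×10⁻²¹ J

Eᵢ/kT = 0.45813, 2.8571, 3.6946, 4.2857.
Z = Σ e^(−Eᵢ/kT) = e^(−0.45813) + e^(−2.8571) + e^(−3.6946) + e^(−4.2857) = 0.63247 + 0.057435 + 0.024857 + 0.013764 = 0.72853.
⟨E⟩ = Σ Eᵢ e^(−Eᵢ/kT) / Z = (3.72·0.63247 + 23.2·0.057435 + 30.0·0.024857 + 34.8·0.013764) / 0.72853 = 6.74 ×10⁻²¹ J.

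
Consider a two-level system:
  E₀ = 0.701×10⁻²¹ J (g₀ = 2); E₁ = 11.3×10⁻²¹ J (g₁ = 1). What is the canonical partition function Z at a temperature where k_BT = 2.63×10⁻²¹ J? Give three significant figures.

Z = 1.55

Eᵢ/kT = 0.26654, 4.2966.
Z = Σ gᵢe^(−Eᵢ/kT) = 2·e^(−0.26654) + 1·e^(−4.2966) = 1.5321 + 0.013615 = 1.5457.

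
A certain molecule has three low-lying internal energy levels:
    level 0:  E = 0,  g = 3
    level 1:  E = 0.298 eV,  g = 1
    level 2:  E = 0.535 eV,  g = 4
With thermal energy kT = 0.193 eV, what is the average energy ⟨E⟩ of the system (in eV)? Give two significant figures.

Eᵢ/kT = 0, 1.544, 2.772.
Z = Σ gᵢe^(−Eᵢ/kT) = 3·e^(−0) + 1·e^(−1.544) + 4·e^(−2.772) = 3.000 + 0.2135 + 0.2501 = 3.464.
⟨E⟩ = Σ Eᵢ gᵢe^(−Eᵢ/kT) / Z = (0·3.000 + 0.298·0.2135 + 0.535·0.2501) / 3.464 = 0.057 eV.

0.057 eV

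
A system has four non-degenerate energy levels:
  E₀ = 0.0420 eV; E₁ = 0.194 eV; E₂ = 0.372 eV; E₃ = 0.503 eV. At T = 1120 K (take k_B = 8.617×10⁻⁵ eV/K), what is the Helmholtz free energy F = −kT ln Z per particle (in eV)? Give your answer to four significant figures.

k_BT = 8.617×10⁻⁵ × 1120 K = 0.0965104 eV.
Eᵢ/kT = 0.435186, 2.01015, 3.85451, 5.21187.
Z = Σ e^(−Eᵢ/kT) = e^(−0.435186) + e^(−2.01015) + e^(−3.85451) + e^(−5.21187) = 0.647144 + 0.133969 + 0.0211840 + 0.00545147 = 0.807748.
F = −kT ln Z = −0.0965104 × ln(0.807748) = −0.0965104 × -0.213505 = 0.02061 eV.

0.02061 eV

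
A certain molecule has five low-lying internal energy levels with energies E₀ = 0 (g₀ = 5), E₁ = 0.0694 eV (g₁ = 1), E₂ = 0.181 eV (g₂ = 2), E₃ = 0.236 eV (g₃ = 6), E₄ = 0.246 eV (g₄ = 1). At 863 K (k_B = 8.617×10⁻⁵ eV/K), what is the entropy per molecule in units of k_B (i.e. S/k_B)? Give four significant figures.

2.060

k_BT = 8.617×10⁻⁵ × 863 K = 0.0743647 eV.
Eᵢ/kT = 0, 0.933238, 2.43395, 3.17355, 3.30802.
Z = Σ gᵢe^(−Eᵢ/kT) = 5·e^(−0) + 1·e^(−0.933238) + 2·e^(−2.43395) + 6·e^(−3.17355) + 1·e^(−3.30802) = 5.00000 + 0.393278 + 0.175380 + 0.251128 + 0.0365885 = 5.85637.
⟨E⟩ = Σ EᵢPᵢ = 0.0217377 eV.
S/k_B = ln Z + ⟨E⟩/kT = ln(5.85637) + 0.0217377/0.0743647 = 1.76753 + 0.292312 = 2.060.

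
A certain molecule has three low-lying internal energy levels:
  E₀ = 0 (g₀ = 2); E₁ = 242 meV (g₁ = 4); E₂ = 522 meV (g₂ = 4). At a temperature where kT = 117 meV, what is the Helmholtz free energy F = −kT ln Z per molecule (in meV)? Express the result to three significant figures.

Eᵢ/kT = 0, 2.0684, 4.4615.
Z = Σ gᵢe^(−Eᵢ/kT) = 2·e^(−0) + 4·e^(−2.0684) + 4·e^(−4.4615) = 2.0000 + 0.50555 + 0.046180 = 2.5517.
F = −kT ln Z = −117 × ln(2.5517) = −117 × 0.93676 = -110 meV.

-110 meV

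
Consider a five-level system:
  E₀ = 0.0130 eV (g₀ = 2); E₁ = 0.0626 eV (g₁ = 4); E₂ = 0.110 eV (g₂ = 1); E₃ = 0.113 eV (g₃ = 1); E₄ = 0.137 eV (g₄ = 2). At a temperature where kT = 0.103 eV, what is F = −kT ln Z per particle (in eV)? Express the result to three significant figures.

Eᵢ/kT = 0.12621, 0.60777, 1.0680, 1.0971, 1.3301.
Z = Σ gᵢe^(−Eᵢ/kT) = 2·e^(−0.12621) + 4·e^(−0.60777) + 1·e^(−1.0680) + 1·e^(−1.0971) + 2·e^(−1.3301) = 1.7629 + 2.1783 + 0.34370 + 0.33384 + 0.52890 = 5.1476.
F = −kT ln Z = −0.103 × ln(5.1476) = −0.103 × 1.6385 = -0.169 eV.

-0.169 eV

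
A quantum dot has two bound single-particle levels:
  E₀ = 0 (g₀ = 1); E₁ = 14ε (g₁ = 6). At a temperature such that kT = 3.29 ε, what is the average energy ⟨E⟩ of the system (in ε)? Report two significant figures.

1.1 ε

Eᵢ/kT = 0, 4.255.
Z = Σ gᵢe^(−Eᵢ/kT) = 1·e^(−0) + 6·e^(−4.255) = 1.000 + 0.08516 = 1.085.
⟨E⟩ = Σ Eᵢ gᵢe^(−Eᵢ/kT) / Z = (0·1.000 + 14·0.08516) / 1.085 = 1.1 ε.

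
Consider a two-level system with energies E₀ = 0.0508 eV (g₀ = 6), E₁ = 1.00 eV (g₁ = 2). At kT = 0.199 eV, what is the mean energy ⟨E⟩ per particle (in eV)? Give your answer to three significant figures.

0.0535 eV

Eᵢ/kT = 0.25528, 5.0251.
Z = Σ gᵢe^(−Eᵢ/kT) = 6·e^(−0.25528) + 2·e^(−5.0251) = 4.6482 + 0.013142 = 4.6613.
⟨E⟩ = Σ Eᵢ gᵢe^(−Eᵢ/kT) / Z = (0.0508·4.6482 + 1.00·0.013142) / 4.6613 = 0.0535 eV.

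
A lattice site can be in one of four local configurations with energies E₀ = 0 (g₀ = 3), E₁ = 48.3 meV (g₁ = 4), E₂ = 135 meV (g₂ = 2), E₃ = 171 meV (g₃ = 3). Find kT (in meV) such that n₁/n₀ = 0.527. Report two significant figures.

52 meV

n₁/n₀ = (g₁/g₀) exp[−(E₁−E₀)/kT] = 0.527.
⇒ (E₁−E₀)/kT = ln((4/3)/0.527) = ln(2.530) = 0.9282.
kT = 48.3 meV / 0.9282 = 52 meV.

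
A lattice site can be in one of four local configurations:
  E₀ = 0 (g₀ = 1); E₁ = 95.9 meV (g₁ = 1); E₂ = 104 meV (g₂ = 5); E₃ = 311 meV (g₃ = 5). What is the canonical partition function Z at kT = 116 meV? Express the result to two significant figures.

Eᵢ/kT = 0, 0.8267, 0.8966, 2.681.
Z = Σ gᵢe^(−Eᵢ/kT) = 1·e^(−0) + 1·e^(−0.8267) + 5·e^(−0.8966) + 5·e^(−2.681) = 1.000 + 0.4375 + 2.040 + 0.3425 = 3.820.

Z = 3.8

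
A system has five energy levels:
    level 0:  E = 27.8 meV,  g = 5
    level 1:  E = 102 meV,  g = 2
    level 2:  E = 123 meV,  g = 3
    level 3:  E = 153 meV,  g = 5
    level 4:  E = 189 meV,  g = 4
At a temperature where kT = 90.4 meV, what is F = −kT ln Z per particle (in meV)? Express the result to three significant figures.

-169 meV

Eᵢ/kT = 0.30752, 1.1283, 1.3606, 1.6925, 2.0907.
Z = Σ gᵢe^(−Eᵢ/kT) = 5·e^(−0.30752) + 2·e^(−1.1283) + 3·e^(−1.3606) + 5·e^(−1.6925) + 4·e^(−2.0907) = 3.6763 + 0.64717 + 0.76952 + 0.92029 + 0.49440 = 6.5077.
F = −kT ln Z = −90.4 × ln(6.5077) = −90.4 × 1.8730 = -169 meV.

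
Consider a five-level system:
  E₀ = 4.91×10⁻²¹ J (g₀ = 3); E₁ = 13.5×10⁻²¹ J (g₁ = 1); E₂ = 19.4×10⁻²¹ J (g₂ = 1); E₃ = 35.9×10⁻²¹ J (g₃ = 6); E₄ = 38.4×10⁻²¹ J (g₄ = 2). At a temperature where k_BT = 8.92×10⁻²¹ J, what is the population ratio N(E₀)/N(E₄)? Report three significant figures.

n₀/n₄ = (g₀/g₄) exp[−(E₀−E₄)/kT] = (3/2) × exp(−(-33.49 ×10⁻²¹ J)/(8.92 ×10⁻²¹ J)) = (3/2) × exp(3.7545) = 64.1.

64.1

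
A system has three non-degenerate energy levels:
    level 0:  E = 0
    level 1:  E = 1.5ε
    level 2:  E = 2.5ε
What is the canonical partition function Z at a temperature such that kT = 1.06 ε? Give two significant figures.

Z = 1.3

Eᵢ/kT = 0, 1.415, 2.358.
Z = Σ e^(−Eᵢ/kT) = e^(−0) + e^(−1.415) + e^(−2.358) = 1.000 + 0.2429 + 0.09461 = 1.338.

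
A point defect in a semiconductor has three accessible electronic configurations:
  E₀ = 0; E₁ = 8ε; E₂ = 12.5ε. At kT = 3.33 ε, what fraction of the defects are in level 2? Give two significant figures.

0.021

Eᵢ/kT = 0, 2.402, 3.754.
Z = Σ e^(−Eᵢ/kT) = e^(−0) + e^(−2.402) + e^(−3.754) = 1.000 + 0.09054 + 0.02342 = 1.114.
P₂ = e^(−E₂/kT) / Z = 0.02342/1.114 = 0.021.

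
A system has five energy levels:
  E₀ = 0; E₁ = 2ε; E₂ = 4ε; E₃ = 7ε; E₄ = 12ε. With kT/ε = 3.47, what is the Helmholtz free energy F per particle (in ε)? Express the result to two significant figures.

Eᵢ/kT = 0, 0.5764, 1.153, 2.017, 3.458.
Z = Σ e^(−Eᵢ/kT) = e^(−0) + e^(−0.5764) + e^(−1.153) + e^(−2.017) + e^(−3.458) = 1.000 + 0.5619 + 0.3157 + 0.1331 + 0.03149 = 2.042.
F = −kT ln Z = −3.47 × ln(2.042) = −3.47 × 0.7139 = -2.5 ε.

-2.5 ε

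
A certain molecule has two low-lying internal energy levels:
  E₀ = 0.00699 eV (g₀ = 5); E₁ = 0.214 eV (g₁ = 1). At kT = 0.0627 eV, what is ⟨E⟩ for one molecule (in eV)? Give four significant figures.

0.008503 eV

Eᵢ/kT = 0.111483, 3.41308.
Z = Σ gᵢe^(−Eᵢ/kT) = 5·e^(−0.111483) + 1·e^(−3.41308) = 4.47253 + 0.0329396 = 4.50547.
⟨E⟩ = Σ Eᵢ gᵢe^(−Eᵢ/kT) / Z = (0.00699·4.47253 + 0.214·0.0329396) / 4.50547 = 0.008503 eV.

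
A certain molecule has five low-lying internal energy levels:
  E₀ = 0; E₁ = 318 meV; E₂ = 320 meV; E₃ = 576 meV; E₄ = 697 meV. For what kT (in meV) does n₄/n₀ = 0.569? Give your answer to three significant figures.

n₄/n₀ = exp[−(E₄−E₀)/kT] = 0.569.
⇒ (E₄−E₀)/kT = ln(1/0.569) = ln(1.7575) = 0.56389.
kT = 697 meV / 0.56389 = 1240 meV.

1240 meV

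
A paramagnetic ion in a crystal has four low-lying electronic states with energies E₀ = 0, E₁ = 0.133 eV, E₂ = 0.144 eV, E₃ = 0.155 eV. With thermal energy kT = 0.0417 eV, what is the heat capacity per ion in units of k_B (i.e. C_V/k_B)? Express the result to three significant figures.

0.941

Eᵢ/kT = 0, 3.1894, 3.4532, 3.7170.
Z = Σ e^(−Eᵢ/kT) = e^(−0) + e^(−3.1894) + e^(−3.4532) + e^(−3.7170) = 1.0000 + 0.041197 + 0.031644 + 0.024307 = 1.0971.
⟨E⟩ = 0.012582 eV, ⟨E²⟩ = 0.0017946 eV².
C_V/k_B = (⟨E²⟩ − ⟨E⟩²)/(kT)² = (0.0017946 − 0.00015831)/0.0017389 = 0.941.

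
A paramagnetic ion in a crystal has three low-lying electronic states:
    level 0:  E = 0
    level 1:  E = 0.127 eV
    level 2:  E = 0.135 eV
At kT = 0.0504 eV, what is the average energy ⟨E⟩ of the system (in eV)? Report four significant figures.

Eᵢ/kT = 0, 2.51984, 2.67857.
Z = Σ e^(−Eᵢ/kT) = e^(−0) + e^(−2.51984) + e^(−2.67857) = 1.00000 + 0.0804725 + 0.0686613 = 1.14913.
⟨E⟩ = Σ Eᵢ e^(−Eᵢ/kT) / Z = (0·1.00000 + 0.127·0.0804725 + 0.135·0.0686613) / 1.14913 = 0.01696 eV.

0.01696 eV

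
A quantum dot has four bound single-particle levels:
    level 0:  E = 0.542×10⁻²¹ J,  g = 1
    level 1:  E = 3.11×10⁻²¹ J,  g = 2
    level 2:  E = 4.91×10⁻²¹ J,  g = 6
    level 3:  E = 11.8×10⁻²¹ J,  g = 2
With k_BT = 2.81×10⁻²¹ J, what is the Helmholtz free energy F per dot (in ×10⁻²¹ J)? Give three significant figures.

Eᵢ/kT = 0.19288, 1.1068, 1.7473, 4.1993.
Z = Σ gᵢe^(−Eᵢ/kT) = 1·e^(−0.19288) + 2·e^(−1.1068) + 6·e^(−1.7473) + 2·e^(−4.1993) = 0.82458 + 0.66123 + 1.0455 + 0.030012 = 2.5613.
F = −kT ln Z = −2.81 × ln(2.5613) = −2.81 × 0.94051 = -2.64 ×10⁻²¹ J.

-2.64 ×10⁻²¹ J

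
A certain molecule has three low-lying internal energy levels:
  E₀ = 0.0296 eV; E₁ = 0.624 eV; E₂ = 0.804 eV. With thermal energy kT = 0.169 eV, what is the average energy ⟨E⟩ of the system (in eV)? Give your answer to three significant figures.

Eᵢ/kT = 0.17515, 3.6923, 4.7574.
Z = Σ e^(−Eᵢ/kT) = e^(−0.17515) + e^(−3.6923) + e^(−4.7574) = 0.83933 + 0.024915 + 0.0085879 = 0.87283.
⟨E⟩ = Σ Eᵢ e^(−Eᵢ/kT) / Z = (0.0296·0.83933 + 0.624·0.024915 + 0.804·0.0085879) / 0.87283 = 0.0542 eV.

0.0542 eV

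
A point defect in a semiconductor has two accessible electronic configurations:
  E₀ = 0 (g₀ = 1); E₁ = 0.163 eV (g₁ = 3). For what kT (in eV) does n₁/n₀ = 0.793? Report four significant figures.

n₁/n₀ = (g₁/g₀) exp[−(E₁−E₀)/kT] = 0.793.
⇒ (E₁−E₀)/kT = ln((3/1)/0.793) = ln(3.78310) = 1.33054.
kT = 0.163 eV / 1.33054 = 0.1225 eV.

0.1225 eV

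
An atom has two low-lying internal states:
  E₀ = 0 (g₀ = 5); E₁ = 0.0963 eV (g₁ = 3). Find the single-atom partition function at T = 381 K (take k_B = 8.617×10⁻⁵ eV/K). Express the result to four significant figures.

Z = 5.160

k_BT = 8.617×10⁻⁵ × 381 K = 0.0328308 eV.
Eᵢ/kT = 0, 2.93322.
Z = Σ gᵢe^(−Eᵢ/kT) = 5·e^(−0) + 3·e^(−2.93322) = 5.00000 + 0.159676 = 5.15968.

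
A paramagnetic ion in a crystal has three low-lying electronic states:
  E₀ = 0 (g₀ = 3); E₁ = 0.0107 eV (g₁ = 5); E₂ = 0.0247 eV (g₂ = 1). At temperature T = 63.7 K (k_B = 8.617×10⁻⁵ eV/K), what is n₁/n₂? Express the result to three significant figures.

64.1

k_BT = 8.617×10⁻⁵ × 63.7 K = 0.0054890 eV.
n₁/n₂ = (g₁/g₂) exp[−(E₁−E₂)/kT] = (5/1) × exp(−(-0.0140 eV)/(0.0054890 eV)) = (5/1) × exp(2.5506) = 64.1.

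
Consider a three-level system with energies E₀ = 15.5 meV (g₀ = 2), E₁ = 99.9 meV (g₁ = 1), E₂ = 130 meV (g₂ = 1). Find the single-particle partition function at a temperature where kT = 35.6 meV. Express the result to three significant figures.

Z = 1.38

Eᵢ/kT = 0.43539, 2.8062, 3.6517.
Z = Σ gᵢe^(−Eᵢ/kT) = 2·e^(−0.43539) + 1·e^(−2.8062) + 1·e^(−3.6517) = 1.2940 + 0.060434 + 0.025947 = 1.3804.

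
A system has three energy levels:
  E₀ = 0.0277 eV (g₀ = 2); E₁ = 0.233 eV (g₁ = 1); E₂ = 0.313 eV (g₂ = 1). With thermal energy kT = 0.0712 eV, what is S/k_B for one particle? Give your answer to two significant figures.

Eᵢ/kT = 0.3890, 3.272, 4.396.
Z = Σ gᵢe^(−Eᵢ/kT) = 2·e^(−0.3890) + 1·e^(−3.272) + 1·e^(−4.396) = 1.355 + 0.03793 + 0.01233 = 1.405.
⟨E⟩ = Σ EᵢPᵢ = 0.03575 eV.
S/k_B = ln Z + ⟨E⟩/kT = ln(1.405) + 0.03575/0.0712 = 0.3400 + 0.5021 = 0.84.

0.84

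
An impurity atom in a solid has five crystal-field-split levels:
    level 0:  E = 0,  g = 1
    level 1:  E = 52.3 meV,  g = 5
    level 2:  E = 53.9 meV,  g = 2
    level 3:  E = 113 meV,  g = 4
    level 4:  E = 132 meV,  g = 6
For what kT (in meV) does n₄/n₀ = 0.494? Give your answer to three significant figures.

52.9 meV

n₄/n₀ = (g₄/g₀) exp[−(E₄−E₀)/kT] = 0.494.
⇒ (E₄−E₀)/kT = ln((6/1)/0.494) = ln(12.146) = 2.4970.
kT = 132 meV / 2.4970 = 52.9 meV.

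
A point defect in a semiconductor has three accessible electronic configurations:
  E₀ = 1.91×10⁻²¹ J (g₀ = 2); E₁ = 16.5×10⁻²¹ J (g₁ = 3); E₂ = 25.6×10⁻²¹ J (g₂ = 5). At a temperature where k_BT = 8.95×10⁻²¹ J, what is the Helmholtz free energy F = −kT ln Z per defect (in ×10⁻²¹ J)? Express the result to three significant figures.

-7.75 ×10⁻²¹ J

Eᵢ/kT = 0.21341, 1.8436, 2.8603.
Z = Σ gᵢe^(−Eᵢ/kT) = 2·e^(−0.21341) + 3·e^(−1.8436) + 5·e^(−2.8603) = 1.6156 + 0.47474 + 0.28626 = 2.3766.
F = −kT ln Z = −8.95 × ln(2.3766) = −8.95 × 0.86567 = -7.75 ×10⁻²¹ J.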